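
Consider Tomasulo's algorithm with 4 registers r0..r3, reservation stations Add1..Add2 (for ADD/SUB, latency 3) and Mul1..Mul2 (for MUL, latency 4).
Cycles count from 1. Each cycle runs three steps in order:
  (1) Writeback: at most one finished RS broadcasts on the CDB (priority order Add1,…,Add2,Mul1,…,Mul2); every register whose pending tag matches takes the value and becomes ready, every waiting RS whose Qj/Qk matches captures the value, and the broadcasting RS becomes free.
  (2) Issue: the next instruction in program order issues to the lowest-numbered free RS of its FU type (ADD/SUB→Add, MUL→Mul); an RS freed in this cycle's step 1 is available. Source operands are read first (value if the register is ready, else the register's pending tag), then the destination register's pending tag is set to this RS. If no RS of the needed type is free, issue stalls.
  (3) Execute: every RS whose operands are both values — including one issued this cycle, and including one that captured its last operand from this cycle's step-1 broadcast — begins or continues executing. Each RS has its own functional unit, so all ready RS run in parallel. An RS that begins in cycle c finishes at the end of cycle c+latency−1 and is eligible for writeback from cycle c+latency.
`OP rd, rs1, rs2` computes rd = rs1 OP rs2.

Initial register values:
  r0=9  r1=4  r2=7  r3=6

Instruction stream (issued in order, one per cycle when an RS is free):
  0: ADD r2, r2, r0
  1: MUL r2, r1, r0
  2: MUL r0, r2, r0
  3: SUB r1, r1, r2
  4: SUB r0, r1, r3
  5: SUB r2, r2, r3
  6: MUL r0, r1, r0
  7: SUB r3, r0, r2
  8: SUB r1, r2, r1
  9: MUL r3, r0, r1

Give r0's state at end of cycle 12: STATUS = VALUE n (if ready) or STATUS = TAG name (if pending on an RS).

STATUS = TAG Mul1

c1: issue ADD r2<-Add1 | r0:9,r1:4,r2:Add1,r3:6
c2: issue MUL r2<-Mul1 | r0:9,r1:4,r2:Mul1,r3:6
c3: issue MUL r0<-Mul2 | r0:Mul2,r1:4,r2:Mul1,r3:6
c4: CDB Add1=16; issue SUB r1<-Add1 | r0:Mul2,r1:Add1,r2:Mul1,r3:6
c5: issue SUB r0<-Add2 | r0:Add2,r1:Add1,r2:Mul1,r3:6
c6: CDB Mul1=36; stall | r0:Add2,r1:Add1,r2:36,r3:6
c7: stall | r0:Add2,r1:Add1,r2:36,r3:6
c8: stall | r0:Add2,r1:Add1,r2:36,r3:6
c9: CDB Add1=-32; issue SUB r2<-Add1 | r0:Add2,r1:-32,r2:Add1,r3:6
c10: CDB Mul2=324; issue MUL r0<-Mul1 | r0:Mul1,r1:-32,r2:Add1,r3:6
c11: stall | r0:Mul1,r1:-32,r2:Add1,r3:6
c12: CDB Add1=30; issue SUB r3<-Add1 | r0:Mul1,r1:-32,r2:30,r3:Add1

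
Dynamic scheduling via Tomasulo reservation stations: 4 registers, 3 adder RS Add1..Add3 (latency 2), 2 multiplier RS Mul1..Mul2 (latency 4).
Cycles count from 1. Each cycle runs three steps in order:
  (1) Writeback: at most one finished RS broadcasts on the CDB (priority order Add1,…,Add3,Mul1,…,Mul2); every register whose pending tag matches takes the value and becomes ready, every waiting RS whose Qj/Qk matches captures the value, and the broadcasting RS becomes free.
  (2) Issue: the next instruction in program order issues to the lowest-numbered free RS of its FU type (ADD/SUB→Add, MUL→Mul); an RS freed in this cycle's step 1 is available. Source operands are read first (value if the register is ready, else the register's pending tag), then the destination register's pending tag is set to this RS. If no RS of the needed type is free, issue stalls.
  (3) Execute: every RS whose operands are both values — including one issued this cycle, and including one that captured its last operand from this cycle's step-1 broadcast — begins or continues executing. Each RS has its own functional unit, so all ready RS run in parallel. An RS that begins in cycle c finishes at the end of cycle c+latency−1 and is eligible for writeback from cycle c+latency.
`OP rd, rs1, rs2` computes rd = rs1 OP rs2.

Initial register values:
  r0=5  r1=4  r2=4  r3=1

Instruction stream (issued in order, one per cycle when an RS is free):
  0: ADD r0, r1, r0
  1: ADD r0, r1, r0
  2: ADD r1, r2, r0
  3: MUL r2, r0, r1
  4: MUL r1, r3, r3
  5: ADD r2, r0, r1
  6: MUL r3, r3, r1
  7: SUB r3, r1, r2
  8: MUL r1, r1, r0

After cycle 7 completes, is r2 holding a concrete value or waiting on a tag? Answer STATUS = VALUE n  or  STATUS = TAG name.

  c1: issue ADD r0<-Add1  regs: r0:Add1,r1:4,r2:4,r3:1
  c2: issue ADD r0<-Add2  regs: r0:Add2,r1:4,r2:4,r3:1
  c3: CDB Add1=9; issue ADD r1<-Add1  regs: r0:Add2,r1:Add1,r2:4,r3:1
  c4: issue MUL r2<-Mul1  regs: r0:Add2,r1:Add1,r2:Mul1,r3:1
  c5: CDB Add2=13; issue MUL r1<-Mul2  regs: r0:13,r1:Mul2,r2:Mul1,r3:1
  c6: issue ADD r2<-Add2  regs: r0:13,r1:Mul2,r2:Add2,r3:1
  c7: CDB Add1=17; stall  regs: r0:13,r1:Mul2,r2:Add2,r3:1

STATUS = TAG Add2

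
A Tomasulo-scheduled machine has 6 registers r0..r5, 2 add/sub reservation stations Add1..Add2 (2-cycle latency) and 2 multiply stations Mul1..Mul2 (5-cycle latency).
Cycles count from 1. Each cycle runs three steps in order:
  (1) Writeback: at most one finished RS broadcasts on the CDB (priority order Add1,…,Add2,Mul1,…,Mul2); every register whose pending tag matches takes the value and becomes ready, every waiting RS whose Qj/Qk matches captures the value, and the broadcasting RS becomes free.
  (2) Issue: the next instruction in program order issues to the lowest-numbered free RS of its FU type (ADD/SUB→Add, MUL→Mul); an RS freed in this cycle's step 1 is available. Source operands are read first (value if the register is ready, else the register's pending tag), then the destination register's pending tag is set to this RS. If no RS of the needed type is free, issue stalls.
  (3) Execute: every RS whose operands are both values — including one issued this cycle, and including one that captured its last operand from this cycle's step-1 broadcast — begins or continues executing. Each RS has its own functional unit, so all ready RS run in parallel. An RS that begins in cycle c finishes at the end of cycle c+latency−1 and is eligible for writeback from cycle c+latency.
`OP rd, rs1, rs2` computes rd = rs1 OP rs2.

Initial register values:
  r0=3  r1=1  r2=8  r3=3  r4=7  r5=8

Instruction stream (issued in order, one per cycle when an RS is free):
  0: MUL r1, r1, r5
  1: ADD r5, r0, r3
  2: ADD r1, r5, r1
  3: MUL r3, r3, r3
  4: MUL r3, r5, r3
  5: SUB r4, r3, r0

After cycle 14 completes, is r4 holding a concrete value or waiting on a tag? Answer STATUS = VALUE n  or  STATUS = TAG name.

c1: issue MUL r1<-Mul1 | r0:3,r1:Mul1,r2:8,r3:3,r4:7,r5:8
c2: issue ADD r5<-Add1 | r0:3,r1:Mul1,r2:8,r3:3,r4:7,r5:Add1
c3: issue ADD r1<-Add2 | r0:3,r1:Add2,r2:8,r3:3,r4:7,r5:Add1
c4: CDB Add1=6; issue MUL r3<-Mul2 | r0:3,r1:Add2,r2:8,r3:Mul2,r4:7,r5:6
c5: stall | r0:3,r1:Add2,r2:8,r3:Mul2,r4:7,r5:6
c6: CDB Mul1=8; issue MUL r3<-Mul1 | r0:3,r1:Add2,r2:8,r3:Mul1,r4:7,r5:6
c7: issue SUB r4<-Add1 | r0:3,r1:Add2,r2:8,r3:Mul1,r4:Add1,r5:6
c8: CDB Add2=14 | r0:3,r1:14,r2:8,r3:Mul1,r4:Add1,r5:6
c9: CDB Mul2=9 | r0:3,r1:14,r2:8,r3:Mul1,r4:Add1,r5:6
c10: - | r0:3,r1:14,r2:8,r3:Mul1,r4:Add1,r5:6
c11: - | r0:3,r1:14,r2:8,r3:Mul1,r4:Add1,r5:6
c12: - | r0:3,r1:14,r2:8,r3:Mul1,r4:Add1,r5:6
c13: - | r0:3,r1:14,r2:8,r3:Mul1,r4:Add1,r5:6
c14: CDB Mul1=54 | r0:3,r1:14,r2:8,r3:54,r4:Add1,r5:6

STATUS = TAG Add1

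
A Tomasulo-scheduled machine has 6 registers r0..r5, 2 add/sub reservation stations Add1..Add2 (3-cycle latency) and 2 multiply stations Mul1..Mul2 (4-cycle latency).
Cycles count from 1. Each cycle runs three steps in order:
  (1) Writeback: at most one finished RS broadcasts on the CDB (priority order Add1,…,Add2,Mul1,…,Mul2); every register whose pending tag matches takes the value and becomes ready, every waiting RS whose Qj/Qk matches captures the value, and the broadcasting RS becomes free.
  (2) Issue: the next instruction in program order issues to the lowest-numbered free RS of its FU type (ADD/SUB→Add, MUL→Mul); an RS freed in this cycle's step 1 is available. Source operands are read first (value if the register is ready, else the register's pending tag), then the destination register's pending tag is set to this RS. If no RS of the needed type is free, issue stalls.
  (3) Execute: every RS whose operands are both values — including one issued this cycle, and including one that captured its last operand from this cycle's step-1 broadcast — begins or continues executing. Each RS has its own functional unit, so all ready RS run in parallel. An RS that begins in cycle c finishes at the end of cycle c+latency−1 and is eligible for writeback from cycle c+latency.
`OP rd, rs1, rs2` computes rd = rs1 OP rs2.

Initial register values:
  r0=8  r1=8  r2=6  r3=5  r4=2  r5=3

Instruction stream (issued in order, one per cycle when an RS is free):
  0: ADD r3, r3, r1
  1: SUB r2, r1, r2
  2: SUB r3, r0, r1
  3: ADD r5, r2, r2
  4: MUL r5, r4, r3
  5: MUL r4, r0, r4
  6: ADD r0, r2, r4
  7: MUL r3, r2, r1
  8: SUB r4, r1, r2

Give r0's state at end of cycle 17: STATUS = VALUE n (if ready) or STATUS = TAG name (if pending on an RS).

  c1: issue ADD r3<-Add1  regs: r0:8,r1:8,r2:6,r3:Add1,r4:2,r5:3
  c2: issue SUB r2<-Add2  regs: r0:8,r1:8,r2:Add2,r3:Add1,r4:2,r5:3
  c3: stall  regs: r0:8,r1:8,r2:Add2,r3:Add1,r4:2,r5:3
  c4: CDB Add1=13; issue SUB r3<-Add1  regs: r0:8,r1:8,r2:Add2,r3:Add1,r4:2,r5:3
  c5: CDB Add2=2; issue ADD r5<-Add2  regs: r0:8,r1:8,r2:2,r3:Add1,r4:2,r5:Add2
  c6: issue MUL r5<-Mul1  regs: r0:8,r1:8,r2:2,r3:Add1,r4:2,r5:Mul1
  c7: CDB Add1=0; issue MUL r4<-Mul2  regs: r0:8,r1:8,r2:2,r3:0,r4:Mul2,r5:Mul1
  c8: CDB Add2=4; issue ADD r0<-Add1  regs: r0:Add1,r1:8,r2:2,r3:0,r4:Mul2,r5:Mul1
  c9: stall  regs: r0:Add1,r1:8,r2:2,r3:0,r4:Mul2,r5:Mul1
  c10: stall  regs: r0:Add1,r1:8,r2:2,r3:0,r4:Mul2,r5:Mul1
  c11: CDB Mul1=0; issue MUL r3<-Mul1  regs: r0:Add1,r1:8,r2:2,r3:Mul1,r4:Mul2,r5:0
  c12: CDB Mul2=16; issue SUB r4<-Add2  regs: r0:Add1,r1:8,r2:2,r3:Mul1,r4:Add2,r5:0
  c13: -  regs: r0:Add1,r1:8,r2:2,r3:Mul1,r4:Add2,r5:0
  c14: -  regs: r0:Add1,r1:8,r2:2,r3:Mul1,r4:Add2,r5:0
  c15: CDB Add1=18  regs: r0:18,r1:8,r2:2,r3:Mul1,r4:Add2,r5:0
  c16: CDB Add2=6  regs: r0:18,r1:8,r2:2,r3:Mul1,r4:6,r5:0
  c17: CDB Mul1=16  regs: r0:18,r1:8,r2:2,r3:16,r4:6,r5:0

STATUS = VALUE 18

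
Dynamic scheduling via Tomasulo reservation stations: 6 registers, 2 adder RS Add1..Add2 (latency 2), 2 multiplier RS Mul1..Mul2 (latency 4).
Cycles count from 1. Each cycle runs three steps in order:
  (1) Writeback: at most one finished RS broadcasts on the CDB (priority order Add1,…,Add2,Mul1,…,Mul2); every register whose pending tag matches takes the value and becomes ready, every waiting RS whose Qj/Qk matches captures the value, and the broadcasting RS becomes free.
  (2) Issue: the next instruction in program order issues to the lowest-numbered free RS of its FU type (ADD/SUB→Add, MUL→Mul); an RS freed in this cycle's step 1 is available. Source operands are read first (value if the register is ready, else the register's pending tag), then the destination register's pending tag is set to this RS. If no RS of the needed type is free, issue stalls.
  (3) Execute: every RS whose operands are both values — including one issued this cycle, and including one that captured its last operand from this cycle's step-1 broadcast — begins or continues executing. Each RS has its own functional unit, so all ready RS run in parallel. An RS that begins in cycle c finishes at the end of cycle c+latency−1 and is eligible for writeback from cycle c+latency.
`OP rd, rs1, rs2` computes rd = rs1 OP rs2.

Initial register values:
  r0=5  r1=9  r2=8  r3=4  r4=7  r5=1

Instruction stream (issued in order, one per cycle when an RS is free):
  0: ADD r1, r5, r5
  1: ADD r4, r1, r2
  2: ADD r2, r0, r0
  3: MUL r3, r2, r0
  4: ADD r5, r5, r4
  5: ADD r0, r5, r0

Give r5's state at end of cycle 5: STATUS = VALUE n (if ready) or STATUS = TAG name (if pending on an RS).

STATUS = TAG Add1

c1: issue ADD r1<-Add1 | r0:5,r1:Add1,r2:8,r3:4,r4:7,r5:1
c2: issue ADD r4<-Add2 | r0:5,r1:Add1,r2:8,r3:4,r4:Add2,r5:1
c3: CDB Add1=2; issue ADD r2<-Add1 | r0:5,r1:2,r2:Add1,r3:4,r4:Add2,r5:1
c4: issue MUL r3<-Mul1 | r0:5,r1:2,r2:Add1,r3:Mul1,r4:Add2,r5:1
c5: CDB Add1=10; issue ADD r5<-Add1 | r0:5,r1:2,r2:10,r3:Mul1,r4:Add2,r5:Add1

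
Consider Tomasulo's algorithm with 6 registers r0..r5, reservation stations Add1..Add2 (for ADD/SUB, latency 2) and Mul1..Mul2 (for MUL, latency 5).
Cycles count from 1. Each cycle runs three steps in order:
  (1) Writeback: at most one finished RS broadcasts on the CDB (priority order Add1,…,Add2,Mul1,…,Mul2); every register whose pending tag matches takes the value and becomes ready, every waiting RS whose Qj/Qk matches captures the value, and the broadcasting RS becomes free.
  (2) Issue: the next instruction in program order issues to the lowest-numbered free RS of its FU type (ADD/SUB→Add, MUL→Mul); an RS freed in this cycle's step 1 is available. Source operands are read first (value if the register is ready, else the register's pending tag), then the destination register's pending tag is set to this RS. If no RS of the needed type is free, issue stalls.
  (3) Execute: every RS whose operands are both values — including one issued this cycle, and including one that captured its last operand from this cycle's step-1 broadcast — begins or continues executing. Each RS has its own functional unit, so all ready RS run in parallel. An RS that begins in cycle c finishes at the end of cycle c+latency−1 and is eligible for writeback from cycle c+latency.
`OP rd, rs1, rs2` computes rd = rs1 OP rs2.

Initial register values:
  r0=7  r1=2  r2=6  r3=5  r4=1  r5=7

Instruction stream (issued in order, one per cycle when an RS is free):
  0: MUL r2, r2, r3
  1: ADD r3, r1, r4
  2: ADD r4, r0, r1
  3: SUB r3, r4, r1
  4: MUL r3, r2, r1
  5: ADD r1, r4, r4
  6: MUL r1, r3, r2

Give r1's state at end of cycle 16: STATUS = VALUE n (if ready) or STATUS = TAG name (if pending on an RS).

  c1: issue MUL r2<-Mul1  regs: r0:7,r1:2,r2:Mul1,r3:5,r4:1,r5:7
  c2: issue ADD r3<-Add1  regs: r0:7,r1:2,r2:Mul1,r3:Add1,r4:1,r5:7
  c3: issue ADD r4<-Add2  regs: r0:7,r1:2,r2:Mul1,r3:Add1,r4:Add2,r5:7
  c4: CDB Add1=3; issue SUB r3<-Add1  regs: r0:7,r1:2,r2:Mul1,r3:Add1,r4:Add2,r5:7
  c5: CDB Add2=9; issue MUL r3<-Mul2  regs: r0:7,r1:2,r2:Mul1,r3:Mul2,r4:9,r5:7
  c6: CDB Mul1=30; issue ADD r1<-Add2  regs: r0:7,r1:Add2,r2:30,r3:Mul2,r4:9,r5:7
  c7: CDB Add1=7; issue MUL r1<-Mul1  regs: r0:7,r1:Mul1,r2:30,r3:Mul2,r4:9,r5:7
  c8: CDB Add2=18  regs: r0:7,r1:Mul1,r2:30,r3:Mul2,r4:9,r5:7
  c9: -  regs: r0:7,r1:Mul1,r2:30,r3:Mul2,r4:9,r5:7
  c10: -  regs: r0:7,r1:Mul1,r2:30,r3:Mul2,r4:9,r5:7
  c11: CDB Mul2=60  regs: r0:7,r1:Mul1,r2:30,r3:60,r4:9,r5:7
  c12: -  regs: r0:7,r1:Mul1,r2:30,r3:60,r4:9,r5:7
  c13: -  regs: r0:7,r1:Mul1,r2:30,r3:60,r4:9,r5:7
  c14: -  regs: r0:7,r1:Mul1,r2:30,r3:60,r4:9,r5:7
  c15: -  regs: r0:7,r1:Mul1,r2:30,r3:60,r4:9,r5:7
  c16: CDB Mul1=1800  regs: r0:7,r1:1800,r2:30,r3:60,r4:9,r5:7

STATUS = VALUE 1800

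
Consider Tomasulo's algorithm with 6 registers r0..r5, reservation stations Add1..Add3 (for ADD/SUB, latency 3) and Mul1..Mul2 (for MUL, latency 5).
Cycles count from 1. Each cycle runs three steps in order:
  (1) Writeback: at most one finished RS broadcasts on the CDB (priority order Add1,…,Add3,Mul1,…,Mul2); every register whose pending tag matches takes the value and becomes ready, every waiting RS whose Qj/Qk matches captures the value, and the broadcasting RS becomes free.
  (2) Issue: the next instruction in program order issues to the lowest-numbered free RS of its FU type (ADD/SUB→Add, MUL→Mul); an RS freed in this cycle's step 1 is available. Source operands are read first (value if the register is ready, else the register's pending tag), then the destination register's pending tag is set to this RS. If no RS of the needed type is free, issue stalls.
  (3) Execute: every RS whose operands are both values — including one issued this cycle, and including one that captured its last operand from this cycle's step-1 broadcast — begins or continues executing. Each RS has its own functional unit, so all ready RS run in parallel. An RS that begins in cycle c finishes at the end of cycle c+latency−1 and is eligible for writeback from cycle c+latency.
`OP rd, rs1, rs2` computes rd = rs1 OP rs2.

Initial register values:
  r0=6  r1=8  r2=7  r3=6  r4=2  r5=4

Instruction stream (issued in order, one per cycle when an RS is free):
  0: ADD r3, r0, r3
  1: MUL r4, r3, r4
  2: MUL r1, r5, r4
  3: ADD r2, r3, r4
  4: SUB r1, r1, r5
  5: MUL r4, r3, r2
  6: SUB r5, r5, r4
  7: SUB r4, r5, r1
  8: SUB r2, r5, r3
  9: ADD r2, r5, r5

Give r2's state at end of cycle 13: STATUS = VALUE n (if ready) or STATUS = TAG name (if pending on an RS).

STATUS = VALUE 36

cycle 1: issue ADD r3<-Add1 // r0:6,r1:8,r2:7,r3:Add1,r4:2,r5:4
cycle 2: issue MUL r4<-Mul1 // r0:6,r1:8,r2:7,r3:Add1,r4:Mul1,r5:4
cycle 3: issue MUL r1<-Mul2 // r0:6,r1:Mul2,r2:7,r3:Add1,r4:Mul1,r5:4
cycle 4: CDB Add1=12; issue ADD r2<-Add1 // r0:6,r1:Mul2,r2:Add1,r3:12,r4:Mul1,r5:4
cycle 5: issue SUB r1<-Add2 // r0:6,r1:Add2,r2:Add1,r3:12,r4:Mul1,r5:4
cycle 6: stall // r0:6,r1:Add2,r2:Add1,r3:12,r4:Mul1,r5:4
cycle 7: stall // r0:6,r1:Add2,r2:Add1,r3:12,r4:Mul1,r5:4
cycle 8: stall // r0:6,r1:Add2,r2:Add1,r3:12,r4:Mul1,r5:4
cycle 9: CDB Mul1=24; issue MUL r4<-Mul1 // r0:6,r1:Add2,r2:Add1,r3:12,r4:Mul1,r5:4
cycle 10: issue SUB r5<-Add3 // r0:6,r1:Add2,r2:Add1,r3:12,r4:Mul1,r5:Add3
cycle 11: stall // r0:6,r1:Add2,r2:Add1,r3:12,r4:Mul1,r5:Add3
cycle 12: CDB Add1=36; issue SUB r4<-Add1 // r0:6,r1:Add2,r2:36,r3:12,r4:Add1,r5:Add3
cycle 13: stall // r0:6,r1:Add2,r2:36,r3:12,r4:Add1,r5:Add3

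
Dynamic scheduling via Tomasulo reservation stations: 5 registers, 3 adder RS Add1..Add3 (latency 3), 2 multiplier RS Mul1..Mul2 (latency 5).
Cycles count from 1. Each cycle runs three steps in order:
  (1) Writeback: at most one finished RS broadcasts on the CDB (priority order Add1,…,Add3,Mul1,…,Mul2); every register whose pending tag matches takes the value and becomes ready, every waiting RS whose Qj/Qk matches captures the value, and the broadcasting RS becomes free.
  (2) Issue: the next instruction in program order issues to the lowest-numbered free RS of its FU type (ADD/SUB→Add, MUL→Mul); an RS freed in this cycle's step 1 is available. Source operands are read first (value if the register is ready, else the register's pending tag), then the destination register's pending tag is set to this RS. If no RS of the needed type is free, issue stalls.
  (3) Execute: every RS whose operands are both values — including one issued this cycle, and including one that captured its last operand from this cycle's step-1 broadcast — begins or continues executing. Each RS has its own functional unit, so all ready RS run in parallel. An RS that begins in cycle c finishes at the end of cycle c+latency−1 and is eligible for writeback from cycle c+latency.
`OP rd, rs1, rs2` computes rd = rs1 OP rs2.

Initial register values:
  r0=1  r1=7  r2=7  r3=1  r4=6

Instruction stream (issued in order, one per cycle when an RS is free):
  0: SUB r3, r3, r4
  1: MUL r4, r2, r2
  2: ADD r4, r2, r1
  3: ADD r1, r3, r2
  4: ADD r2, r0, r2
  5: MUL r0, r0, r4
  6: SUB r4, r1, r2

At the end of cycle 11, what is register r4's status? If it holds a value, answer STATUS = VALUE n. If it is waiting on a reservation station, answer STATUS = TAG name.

STATUS = VALUE -6

c1: issue SUB r3<-Add1 | r0:1,r1:7,r2:7,r3:Add1,r4:6
c2: issue MUL r4<-Mul1 | r0:1,r1:7,r2:7,r3:Add1,r4:Mul1
c3: issue ADD r4<-Add2 | r0:1,r1:7,r2:7,r3:Add1,r4:Add2
c4: CDB Add1=-5; issue ADD r1<-Add1 | r0:1,r1:Add1,r2:7,r3:-5,r4:Add2
c5: issue ADD r2<-Add3 | r0:1,r1:Add1,r2:Add3,r3:-5,r4:Add2
c6: CDB Add2=14; issue MUL r0<-Mul2 | r0:Mul2,r1:Add1,r2:Add3,r3:-5,r4:14
c7: CDB Add1=2; issue SUB r4<-Add1 | r0:Mul2,r1:2,r2:Add3,r3:-5,r4:Add1
c8: CDB Add3=8 | r0:Mul2,r1:2,r2:8,r3:-5,r4:Add1
c9: CDB Mul1=49 | r0:Mul2,r1:2,r2:8,r3:-5,r4:Add1
c10: - | r0:Mul2,r1:2,r2:8,r3:-5,r4:Add1
c11: CDB Add1=-6 | r0:Mul2,r1:2,r2:8,r3:-5,r4:-6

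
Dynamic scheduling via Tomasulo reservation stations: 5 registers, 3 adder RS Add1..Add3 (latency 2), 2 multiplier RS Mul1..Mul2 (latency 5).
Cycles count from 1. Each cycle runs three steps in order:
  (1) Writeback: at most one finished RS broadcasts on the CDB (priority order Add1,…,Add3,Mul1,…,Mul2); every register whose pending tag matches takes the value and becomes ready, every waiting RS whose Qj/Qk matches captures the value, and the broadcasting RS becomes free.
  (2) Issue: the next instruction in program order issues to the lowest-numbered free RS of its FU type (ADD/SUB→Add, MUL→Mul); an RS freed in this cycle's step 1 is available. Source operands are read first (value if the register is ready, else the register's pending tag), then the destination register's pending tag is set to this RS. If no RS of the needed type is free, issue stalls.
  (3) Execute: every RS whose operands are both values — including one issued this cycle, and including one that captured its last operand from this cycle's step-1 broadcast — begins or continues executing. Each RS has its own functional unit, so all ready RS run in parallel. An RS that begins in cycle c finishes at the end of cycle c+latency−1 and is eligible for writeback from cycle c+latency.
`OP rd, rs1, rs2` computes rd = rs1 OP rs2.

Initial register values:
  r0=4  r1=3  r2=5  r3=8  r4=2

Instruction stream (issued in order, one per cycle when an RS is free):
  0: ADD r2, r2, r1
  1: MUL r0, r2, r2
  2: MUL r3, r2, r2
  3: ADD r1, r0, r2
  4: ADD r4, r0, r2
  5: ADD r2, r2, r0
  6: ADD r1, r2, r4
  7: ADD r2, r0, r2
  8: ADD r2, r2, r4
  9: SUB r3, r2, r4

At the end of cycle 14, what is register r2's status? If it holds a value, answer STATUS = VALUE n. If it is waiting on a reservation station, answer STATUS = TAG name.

STATUS = TAG Add3

c1: issue ADD r2<-Add1 | r0:4,r1:3,r2:Add1,r3:8,r4:2
c2: issue MUL r0<-Mul1 | r0:Mul1,r1:3,r2:Add1,r3:8,r4:2
c3: CDB Add1=8; issue MUL r3<-Mul2 | r0:Mul1,r1:3,r2:8,r3:Mul2,r4:2
c4: issue ADD r1<-Add1 | r0:Mul1,r1:Add1,r2:8,r3:Mul2,r4:2
c5: issue ADD r4<-Add2 | r0:Mul1,r1:Add1,r2:8,r3:Mul2,r4:Add2
c6: issue ADD r2<-Add3 | r0:Mul1,r1:Add1,r2:Add3,r3:Mul2,r4:Add2
c7: stall | r0:Mul1,r1:Add1,r2:Add3,r3:Mul2,r4:Add2
c8: CDB Mul1=64; stall | r0:64,r1:Add1,r2:Add3,r3:Mul2,r4:Add2
c9: CDB Mul2=64; stall | r0:64,r1:Add1,r2:Add3,r3:64,r4:Add2
c10: CDB Add1=72; issue ADD r1<-Add1 | r0:64,r1:Add1,r2:Add3,r3:64,r4:Add2
c11: CDB Add2=72; issue ADD r2<-Add2 | r0:64,r1:Add1,r2:Add2,r3:64,r4:72
c12: CDB Add3=72; issue ADD r2<-Add3 | r0:64,r1:Add1,r2:Add3,r3:64,r4:72
c13: stall | r0:64,r1:Add1,r2:Add3,r3:64,r4:72
c14: CDB Add1=144; issue SUB r3<-Add1 | r0:64,r1:144,r2:Add3,r3:Add1,r4:72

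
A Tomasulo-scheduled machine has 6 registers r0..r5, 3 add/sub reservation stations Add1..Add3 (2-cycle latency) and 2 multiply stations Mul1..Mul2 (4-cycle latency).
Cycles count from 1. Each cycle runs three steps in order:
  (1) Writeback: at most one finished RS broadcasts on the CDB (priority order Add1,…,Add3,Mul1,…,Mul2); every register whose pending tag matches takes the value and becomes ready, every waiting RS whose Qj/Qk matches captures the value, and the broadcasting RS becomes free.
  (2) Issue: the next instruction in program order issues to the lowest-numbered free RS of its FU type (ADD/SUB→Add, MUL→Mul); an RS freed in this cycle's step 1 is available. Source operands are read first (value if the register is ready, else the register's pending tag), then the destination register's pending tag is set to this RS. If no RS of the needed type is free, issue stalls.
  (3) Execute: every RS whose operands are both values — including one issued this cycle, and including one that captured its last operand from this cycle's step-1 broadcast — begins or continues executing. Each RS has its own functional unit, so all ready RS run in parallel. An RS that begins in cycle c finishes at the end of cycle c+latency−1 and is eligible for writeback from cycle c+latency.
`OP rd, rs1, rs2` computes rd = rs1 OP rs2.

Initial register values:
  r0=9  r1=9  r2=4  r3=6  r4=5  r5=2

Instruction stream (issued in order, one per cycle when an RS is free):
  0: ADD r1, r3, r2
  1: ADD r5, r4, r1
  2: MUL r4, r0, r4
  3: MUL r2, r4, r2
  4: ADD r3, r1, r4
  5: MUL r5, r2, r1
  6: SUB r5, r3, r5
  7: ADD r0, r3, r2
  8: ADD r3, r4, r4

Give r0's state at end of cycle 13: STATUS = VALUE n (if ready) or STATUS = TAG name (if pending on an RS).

STATUS = VALUE 235

  c1: issue ADD r1<-Add1  regs: r0:9,r1:Add1,r2:4,r3:6,r4:5,r5:2
  c2: issue ADD r5<-Add2  regs: r0:9,r1:Add1,r2:4,r3:6,r4:5,r5:Add2
  c3: CDB Add1=10; issue MUL r4<-Mul1  regs: r0:9,r1:10,r2:4,r3:6,r4:Mul1,r5:Add2
  c4: issue MUL r2<-Mul2  regs: r0:9,r1:10,r2:Mul2,r3:6,r4:Mul1,r5:Add2
  c5: CDB Add2=15; issue ADD r3<-Add1  regs: r0:9,r1:10,r2:Mul2,r3:Add1,r4:Mul1,r5:15
  c6: stall  regs: r0:9,r1:10,r2:Mul2,r3:Add1,r4:Mul1,r5:15
  c7: CDB Mul1=45; issue MUL r5<-Mul1  regs: r0:9,r1:10,r2:Mul2,r3:Add1,r4:45,r5:Mul1
  c8: issue SUB r5<-Add2  regs: r0:9,r1:10,r2:Mul2,r3:Add1,r4:45,r5:Add2
  c9: CDB Add1=55; issue ADD r0<-Add1  regs: r0:Add1,r1:10,r2:Mul2,r3:55,r4:45,r5:Add2
  c10: issue ADD r3<-Add3  regs: r0:Add1,r1:10,r2:Mul2,r3:Add3,r4:45,r5:Add2
  c11: CDB Mul2=180  regs: r0:Add1,r1:10,r2:180,r3:Add3,r4:45,r5:Add2
  c12: CDB Add3=90  regs: r0:Add1,r1:10,r2:180,r3:90,r4:45,r5:Add2
  c13: CDB Add1=235  regs: r0:235,r1:10,r2:180,r3:90,r4:45,r5:Add2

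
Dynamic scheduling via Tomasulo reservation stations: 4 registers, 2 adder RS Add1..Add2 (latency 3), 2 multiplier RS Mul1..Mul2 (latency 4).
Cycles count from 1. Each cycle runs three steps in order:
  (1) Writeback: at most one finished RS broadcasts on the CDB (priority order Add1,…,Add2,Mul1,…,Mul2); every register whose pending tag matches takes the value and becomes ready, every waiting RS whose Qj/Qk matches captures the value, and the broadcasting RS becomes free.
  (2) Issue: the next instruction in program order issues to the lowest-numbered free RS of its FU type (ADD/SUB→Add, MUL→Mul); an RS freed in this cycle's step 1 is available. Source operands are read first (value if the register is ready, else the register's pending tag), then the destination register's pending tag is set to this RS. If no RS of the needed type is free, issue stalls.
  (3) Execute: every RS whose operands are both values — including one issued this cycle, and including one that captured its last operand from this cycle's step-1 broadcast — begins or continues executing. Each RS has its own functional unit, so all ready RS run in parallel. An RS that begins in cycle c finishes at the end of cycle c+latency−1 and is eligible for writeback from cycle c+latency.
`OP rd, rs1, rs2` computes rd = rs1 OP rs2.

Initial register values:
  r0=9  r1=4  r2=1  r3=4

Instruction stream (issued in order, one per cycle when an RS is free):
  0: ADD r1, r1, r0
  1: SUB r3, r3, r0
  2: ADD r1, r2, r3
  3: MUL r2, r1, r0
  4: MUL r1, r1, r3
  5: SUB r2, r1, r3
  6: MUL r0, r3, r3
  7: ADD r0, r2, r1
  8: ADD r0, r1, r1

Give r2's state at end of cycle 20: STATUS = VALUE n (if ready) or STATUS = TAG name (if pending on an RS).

c1: issue ADD r1<-Add1 | r0:9,r1:Add1,r2:1,r3:4
c2: issue SUB r3<-Add2 | r0:9,r1:Add1,r2:1,r3:Add2
c3: stall | r0:9,r1:Add1,r2:1,r3:Add2
c4: CDB Add1=13; issue ADD r1<-Add1 | r0:9,r1:Add1,r2:1,r3:Add2
c5: CDB Add2=-5; issue MUL r2<-Mul1 | r0:9,r1:Add1,r2:Mul1,r3:-5
c6: issue MUL r1<-Mul2 | r0:9,r1:Mul2,r2:Mul1,r3:-5
c7: issue SUB r2<-Add2 | r0:9,r1:Mul2,r2:Add2,r3:-5
c8: CDB Add1=-4; stall | r0:9,r1:Mul2,r2:Add2,r3:-5
c9: stall | r0:9,r1:Mul2,r2:Add2,r3:-5
c10: stall | r0:9,r1:Mul2,r2:Add2,r3:-5
c11: stall | r0:9,r1:Mul2,r2:Add2,r3:-5
c12: CDB Mul1=-36; issue MUL r0<-Mul1 | r0:Mul1,r1:Mul2,r2:Add2,r3:-5
c13: CDB Mul2=20; issue ADD r0<-Add1 | r0:Add1,r1:20,r2:Add2,r3:-5
c14: stall | r0:Add1,r1:20,r2:Add2,r3:-5
c15: stall | r0:Add1,r1:20,r2:Add2,r3:-5
c16: CDB Add2=25; issue ADD r0<-Add2 | r0:Add2,r1:20,r2:25,r3:-5
c17: CDB Mul1=25 | r0:Add2,r1:20,r2:25,r3:-5
c18: - | r0:Add2,r1:20,r2:25,r3:-5
c19: CDB Add1=45 | r0:Add2,r1:20,r2:25,r3:-5
c20: CDB Add2=40 | r0:40,r1:20,r2:25,r3:-5

STATUS = VALUE 25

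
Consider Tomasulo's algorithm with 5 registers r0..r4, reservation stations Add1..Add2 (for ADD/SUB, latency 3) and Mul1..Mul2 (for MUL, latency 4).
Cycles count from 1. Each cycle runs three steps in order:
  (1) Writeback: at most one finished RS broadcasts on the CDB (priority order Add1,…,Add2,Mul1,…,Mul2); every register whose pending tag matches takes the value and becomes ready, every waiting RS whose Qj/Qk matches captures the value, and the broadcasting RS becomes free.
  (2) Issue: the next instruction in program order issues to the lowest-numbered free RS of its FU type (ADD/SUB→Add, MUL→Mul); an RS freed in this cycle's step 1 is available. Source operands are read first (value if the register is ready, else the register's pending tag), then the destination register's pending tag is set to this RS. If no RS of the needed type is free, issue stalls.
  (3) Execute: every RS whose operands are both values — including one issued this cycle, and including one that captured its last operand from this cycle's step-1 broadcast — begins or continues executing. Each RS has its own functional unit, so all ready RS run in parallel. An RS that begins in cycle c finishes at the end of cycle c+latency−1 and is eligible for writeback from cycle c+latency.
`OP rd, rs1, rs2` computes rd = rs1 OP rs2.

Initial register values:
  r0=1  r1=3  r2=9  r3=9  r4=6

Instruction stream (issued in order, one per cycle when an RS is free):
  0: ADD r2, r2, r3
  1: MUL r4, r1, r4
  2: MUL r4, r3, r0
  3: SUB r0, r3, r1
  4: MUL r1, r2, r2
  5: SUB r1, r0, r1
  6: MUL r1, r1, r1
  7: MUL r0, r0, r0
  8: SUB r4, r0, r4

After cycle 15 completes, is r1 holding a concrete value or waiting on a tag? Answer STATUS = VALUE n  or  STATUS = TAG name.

c1: issue ADD r2<-Add1 | r0:1,r1:3,r2:Add1,r3:9,r4:6
c2: issue MUL r4<-Mul1 | r0:1,r1:3,r2:Add1,r3:9,r4:Mul1
c3: issue MUL r4<-Mul2 | r0:1,r1:3,r2:Add1,r3:9,r4:Mul2
c4: CDB Add1=18; issue SUB r0<-Add1 | r0:Add1,r1:3,r2:18,r3:9,r4:Mul2
c5: stall | r0:Add1,r1:3,r2:18,r3:9,r4:Mul2
c6: CDB Mul1=18; issue MUL r1<-Mul1 | r0:Add1,r1:Mul1,r2:18,r3:9,r4:Mul2
c7: CDB Add1=6; issue SUB r1<-Add1 | r0:6,r1:Add1,r2:18,r3:9,r4:Mul2
c8: CDB Mul2=9; issue MUL r1<-Mul2 | r0:6,r1:Mul2,r2:18,r3:9,r4:9
c9: stall | r0:6,r1:Mul2,r2:18,r3:9,r4:9
c10: CDB Mul1=324; issue MUL r0<-Mul1 | r0:Mul1,r1:Mul2,r2:18,r3:9,r4:9
c11: issue SUB r4<-Add2 | r0:Mul1,r1:Mul2,r2:18,r3:9,r4:Add2
c12: - | r0:Mul1,r1:Mul2,r2:18,r3:9,r4:Add2
c13: CDB Add1=-318 | r0:Mul1,r1:Mul2,r2:18,r3:9,r4:Add2
c14: CDB Mul1=36 | r0:36,r1:Mul2,r2:18,r3:9,r4:Add2
c15: - | r0:36,r1:Mul2,r2:18,r3:9,r4:Add2

STATUS = TAG Mul2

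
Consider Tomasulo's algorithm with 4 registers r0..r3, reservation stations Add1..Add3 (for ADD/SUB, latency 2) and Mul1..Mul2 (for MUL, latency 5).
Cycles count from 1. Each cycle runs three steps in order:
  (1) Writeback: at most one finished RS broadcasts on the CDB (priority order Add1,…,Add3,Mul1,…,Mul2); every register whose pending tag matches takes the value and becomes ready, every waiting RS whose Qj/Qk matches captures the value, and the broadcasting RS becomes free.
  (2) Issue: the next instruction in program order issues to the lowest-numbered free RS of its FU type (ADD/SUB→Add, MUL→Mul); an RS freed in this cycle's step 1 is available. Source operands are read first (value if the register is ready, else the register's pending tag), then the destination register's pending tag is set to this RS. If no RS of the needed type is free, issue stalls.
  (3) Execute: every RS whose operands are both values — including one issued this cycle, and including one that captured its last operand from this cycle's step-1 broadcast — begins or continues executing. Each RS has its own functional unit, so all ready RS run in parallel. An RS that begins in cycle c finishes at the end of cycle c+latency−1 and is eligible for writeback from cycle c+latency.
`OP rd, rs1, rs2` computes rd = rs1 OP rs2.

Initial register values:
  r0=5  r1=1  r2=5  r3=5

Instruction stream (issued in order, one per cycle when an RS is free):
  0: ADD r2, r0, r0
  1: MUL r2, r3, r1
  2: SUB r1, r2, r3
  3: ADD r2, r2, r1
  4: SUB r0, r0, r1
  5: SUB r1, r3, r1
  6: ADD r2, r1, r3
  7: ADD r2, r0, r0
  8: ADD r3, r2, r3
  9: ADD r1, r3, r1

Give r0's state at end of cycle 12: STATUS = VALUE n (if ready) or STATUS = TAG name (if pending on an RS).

cycle 1: issue ADD r2<-Add1 // r0:5,r1:1,r2:Add1,r3:5
cycle 2: issue MUL r2<-Mul1 // r0:5,r1:1,r2:Mul1,r3:5
cycle 3: CDB Add1=10; issue SUB r1<-Add1 // r0:5,r1:Add1,r2:Mul1,r3:5
cycle 4: issue ADD r2<-Add2 // r0:5,r1:Add1,r2:Add2,r3:5
cycle 5: issue SUB r0<-Add3 // r0:Add3,r1:Add1,r2:Add2,r3:5
cycle 6: stall // r0:Add3,r1:Add1,r2:Add2,r3:5
cycle 7: CDB Mul1=5; stall // r0:Add3,r1:Add1,r2:Add2,r3:5
cycle 8: stall // r0:Add3,r1:Add1,r2:Add2,r3:5
cycle 9: CDB Add1=0; issue SUB r1<-Add1 // r0:Add3,r1:Add1,r2:Add2,r3:5
cycle 10: stall // r0:Add3,r1:Add1,r2:Add2,r3:5
cycle 11: CDB Add1=5; issue ADD r2<-Add1 // r0:Add3,r1:5,r2:Add1,r3:5
cycle 12: CDB Add2=5; issue ADD r2<-Add2 // r0:Add3,r1:5,r2:Add2,r3:5

STATUS = TAG Add3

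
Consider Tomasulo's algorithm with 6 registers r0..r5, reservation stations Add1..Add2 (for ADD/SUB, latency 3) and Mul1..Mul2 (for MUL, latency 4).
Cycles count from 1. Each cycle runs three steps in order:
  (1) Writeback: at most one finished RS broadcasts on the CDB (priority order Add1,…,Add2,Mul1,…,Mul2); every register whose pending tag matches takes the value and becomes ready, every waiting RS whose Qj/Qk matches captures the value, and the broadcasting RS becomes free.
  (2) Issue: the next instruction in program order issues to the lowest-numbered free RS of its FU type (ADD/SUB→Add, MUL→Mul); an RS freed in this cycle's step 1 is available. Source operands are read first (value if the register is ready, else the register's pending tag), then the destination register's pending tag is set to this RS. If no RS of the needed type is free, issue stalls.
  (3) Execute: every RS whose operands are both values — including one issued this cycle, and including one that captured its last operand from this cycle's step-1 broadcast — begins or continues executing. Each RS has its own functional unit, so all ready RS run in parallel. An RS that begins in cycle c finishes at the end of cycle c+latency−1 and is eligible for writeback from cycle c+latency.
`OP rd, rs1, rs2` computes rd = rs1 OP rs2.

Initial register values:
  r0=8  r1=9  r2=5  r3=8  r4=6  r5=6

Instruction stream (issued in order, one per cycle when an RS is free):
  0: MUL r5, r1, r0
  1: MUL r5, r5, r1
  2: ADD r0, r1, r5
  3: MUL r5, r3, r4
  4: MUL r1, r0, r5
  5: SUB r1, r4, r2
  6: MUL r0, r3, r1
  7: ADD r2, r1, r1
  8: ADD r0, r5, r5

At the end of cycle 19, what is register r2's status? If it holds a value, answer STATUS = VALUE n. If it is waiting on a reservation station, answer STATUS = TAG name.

cycle 1: issue MUL r5<-Mul1 // r0:8,r1:9,r2:5,r3:8,r4:6,r5:Mul1
cycle 2: issue MUL r5<-Mul2 // r0:8,r1:9,r2:5,r3:8,r4:6,r5:Mul2
cycle 3: issue ADD r0<-Add1 // r0:Add1,r1:9,r2:5,r3:8,r4:6,r5:Mul2
cycle 4: stall // r0:Add1,r1:9,r2:5,r3:8,r4:6,r5:Mul2
cycle 5: CDB Mul1=72; issue MUL r5<-Mul1 // r0:Add1,r1:9,r2:5,r3:8,r4:6,r5:Mul1
cycle 6: stall // r0:Add1,r1:9,r2:5,r3:8,r4:6,r5:Mul1
cycle 7: stall // r0:Add1,r1:9,r2:5,r3:8,r4:6,r5:Mul1
cycle 8: stall // r0:Add1,r1:9,r2:5,r3:8,r4:6,r5:Mul1
cycle 9: CDB Mul1=48; issue MUL r1<-Mul1 // r0:Add1,r1:Mul1,r2:5,r3:8,r4:6,r5:48
cycle 10: CDB Mul2=648; issue SUB r1<-Add2 // r0:Add1,r1:Add2,r2:5,r3:8,r4:6,r5:48
cycle 11: issue MUL r0<-Mul2 // r0:Mul2,r1:Add2,r2:5,r3:8,r4:6,r5:48
cycle 12: stall // r0:Mul2,r1:Add2,r2:5,r3:8,r4:6,r5:48
cycle 13: CDB Add1=657; issue ADD r2<-Add1 // r0:Mul2,r1:Add2,r2:Add1,r3:8,r4:6,r5:48
cycle 14: CDB Add2=1; issue ADD r0<-Add2 // r0:Add2,r1:1,r2:Add1,r3:8,r4:6,r5:48
cycle 15: - // r0:Add2,r1:1,r2:Add1,r3:8,r4:6,r5:48
cycle 16: - // r0:Add2,r1:1,r2:Add1,r3:8,r4:6,r5:48
cycle 17: CDB Add1=2 // r0:Add2,r1:1,r2:2,r3:8,r4:6,r5:48
cycle 18: CDB Add2=96 // r0:96,r1:1,r2:2,r3:8,r4:6,r5:48
cycle 19: CDB Mul1=31536 // r0:96,r1:1,r2:2,r3:8,r4:6,r5:48

STATUS = VALUE 2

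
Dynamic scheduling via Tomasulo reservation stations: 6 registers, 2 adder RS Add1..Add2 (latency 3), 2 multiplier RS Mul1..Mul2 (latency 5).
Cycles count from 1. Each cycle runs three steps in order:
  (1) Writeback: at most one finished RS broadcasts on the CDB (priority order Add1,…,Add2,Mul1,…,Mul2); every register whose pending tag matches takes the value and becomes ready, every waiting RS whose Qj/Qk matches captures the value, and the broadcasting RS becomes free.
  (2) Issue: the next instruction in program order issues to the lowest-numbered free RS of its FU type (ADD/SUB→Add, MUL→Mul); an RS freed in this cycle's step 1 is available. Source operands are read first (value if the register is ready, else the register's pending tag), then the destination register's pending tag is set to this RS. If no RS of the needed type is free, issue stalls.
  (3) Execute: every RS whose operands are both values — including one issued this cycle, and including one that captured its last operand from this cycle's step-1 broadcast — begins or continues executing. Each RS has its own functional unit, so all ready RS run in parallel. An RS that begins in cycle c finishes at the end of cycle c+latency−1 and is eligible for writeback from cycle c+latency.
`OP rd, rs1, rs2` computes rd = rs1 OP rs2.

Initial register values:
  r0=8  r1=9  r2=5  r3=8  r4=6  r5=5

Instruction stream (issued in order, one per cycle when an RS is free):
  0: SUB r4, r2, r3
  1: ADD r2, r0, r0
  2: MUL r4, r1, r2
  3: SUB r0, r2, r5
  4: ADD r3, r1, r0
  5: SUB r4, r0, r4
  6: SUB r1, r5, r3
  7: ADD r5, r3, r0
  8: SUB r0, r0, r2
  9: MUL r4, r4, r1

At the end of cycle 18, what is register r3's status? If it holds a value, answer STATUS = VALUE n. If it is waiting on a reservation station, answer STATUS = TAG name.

STATUS = VALUE 20

c1: issue SUB r4<-Add1 | r0:8,r1:9,r2:5,r3:8,r4:Add1,r5:5
c2: issue ADD r2<-Add2 | r0:8,r1:9,r2:Add2,r3:8,r4:Add1,r5:5
c3: issue MUL r4<-Mul1 | r0:8,r1:9,r2:Add2,r3:8,r4:Mul1,r5:5
c4: CDB Add1=-3; issue SUB r0<-Add1 | r0:Add1,r1:9,r2:Add2,r3:8,r4:Mul1,r5:5
c5: CDB Add2=16; issue ADD r3<-Add2 | r0:Add1,r1:9,r2:16,r3:Add2,r4:Mul1,r5:5
c6: stall | r0:Add1,r1:9,r2:16,r3:Add2,r4:Mul1,r5:5
c7: stall | r0:Add1,r1:9,r2:16,r3:Add2,r4:Mul1,r5:5
c8: CDB Add1=11; issue SUB r4<-Add1 | r0:11,r1:9,r2:16,r3:Add2,r4:Add1,r5:5
c9: stall | r0:11,r1:9,r2:16,r3:Add2,r4:Add1,r5:5
c10: CDB Mul1=144; stall | r0:11,r1:9,r2:16,r3:Add2,r4:Add1,r5:5
c11: CDB Add2=20; issue SUB r1<-Add2 | r0:11,r1:Add2,r2:16,r3:20,r4:Add1,r5:5
c12: stall | r0:11,r1:Add2,r2:16,r3:20,r4:Add1,r5:5
c13: CDB Add1=-133; issue ADD r5<-Add1 | r0:11,r1:Add2,r2:16,r3:20,r4:-133,r5:Add1
c14: CDB Add2=-15; issue SUB r0<-Add2 | r0:Add2,r1:-15,r2:16,r3:20,r4:-133,r5:Add1
c15: issue MUL r4<-Mul1 | r0:Add2,r1:-15,r2:16,r3:20,r4:Mul1,r5:Add1
c16: CDB Add1=31 | r0:Add2,r1:-15,r2:16,r3:20,r4:Mul1,r5:31
c17: CDB Add2=-5 | r0:-5,r1:-15,r2:16,r3:20,r4:Mul1,r5:31
c18: - | r0:-5,r1:-15,r2:16,r3:20,r4:Mul1,r5:31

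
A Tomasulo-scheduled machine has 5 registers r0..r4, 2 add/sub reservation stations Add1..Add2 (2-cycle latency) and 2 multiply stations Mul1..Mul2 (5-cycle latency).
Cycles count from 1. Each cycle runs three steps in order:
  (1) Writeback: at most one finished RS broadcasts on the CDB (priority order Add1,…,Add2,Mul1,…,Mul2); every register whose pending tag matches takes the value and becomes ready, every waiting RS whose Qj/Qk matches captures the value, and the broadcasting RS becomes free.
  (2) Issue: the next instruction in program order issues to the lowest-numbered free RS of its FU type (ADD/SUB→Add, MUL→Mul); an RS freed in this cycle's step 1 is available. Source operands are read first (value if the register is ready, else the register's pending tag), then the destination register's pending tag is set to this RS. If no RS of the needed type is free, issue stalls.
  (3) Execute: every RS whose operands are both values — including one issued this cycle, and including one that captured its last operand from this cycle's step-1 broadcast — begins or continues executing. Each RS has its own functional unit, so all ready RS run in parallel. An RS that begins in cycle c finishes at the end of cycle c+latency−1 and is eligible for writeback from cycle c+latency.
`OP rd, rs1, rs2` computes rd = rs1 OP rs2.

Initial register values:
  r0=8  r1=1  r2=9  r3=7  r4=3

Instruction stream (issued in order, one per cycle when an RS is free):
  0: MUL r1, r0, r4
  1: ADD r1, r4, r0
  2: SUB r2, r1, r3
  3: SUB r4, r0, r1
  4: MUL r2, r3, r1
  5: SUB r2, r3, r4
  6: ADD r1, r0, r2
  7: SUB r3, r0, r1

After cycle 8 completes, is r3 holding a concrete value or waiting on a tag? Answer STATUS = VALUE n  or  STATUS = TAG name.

cycle 1: issue MUL r1<-Mul1 // r0:8,r1:Mul1,r2:9,r3:7,r4:3
cycle 2: issue ADD r1<-Add1 // r0:8,r1:Add1,r2:9,r3:7,r4:3
cycle 3: issue SUB r2<-Add2 // r0:8,r1:Add1,r2:Add2,r3:7,r4:3
cycle 4: CDB Add1=11; issue SUB r4<-Add1 // r0:8,r1:11,r2:Add2,r3:7,r4:Add1
cycle 5: issue MUL r2<-Mul2 // r0:8,r1:11,r2:Mul2,r3:7,r4:Add1
cycle 6: CDB Add1=-3; issue SUB r2<-Add1 // r0:8,r1:11,r2:Add1,r3:7,r4:-3
cycle 7: CDB Add2=4; issue ADD r1<-Add2 // r0:8,r1:Add2,r2:Add1,r3:7,r4:-3
cycle 8: CDB Add1=10; issue SUB r3<-Add1 // r0:8,r1:Add2,r2:10,r3:Add1,r4:-3

STATUS = TAG Add1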